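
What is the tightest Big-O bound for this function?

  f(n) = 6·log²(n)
O(log² n)

The dominant term in 6·log²(n) is 6·log²(n), which is Θ(log² n).
Constants are absorbed, so the tightest bound is O(log² n).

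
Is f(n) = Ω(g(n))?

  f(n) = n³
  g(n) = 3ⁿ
False

f(n) = n³ is O(n³), and g(n) = 3ⁿ is O(3ⁿ).
Since O(n³) grows slower than O(3ⁿ), f(n) = Ω(g(n)) is false.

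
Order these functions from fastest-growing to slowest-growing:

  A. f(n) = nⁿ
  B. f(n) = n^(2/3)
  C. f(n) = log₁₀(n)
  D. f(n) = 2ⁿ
A > D > B > C

Comparing growth rates:
A = nⁿ is O(nⁿ)
D = 2ⁿ is O(2ⁿ)
B = n^(2/3) is O(n^(2/3))
C = log₁₀(n) is O(log n)

Therefore, the order from fastest to slowest is: A > D > B > C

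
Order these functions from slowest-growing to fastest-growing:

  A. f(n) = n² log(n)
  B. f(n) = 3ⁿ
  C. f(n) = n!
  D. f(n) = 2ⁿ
A < D < B < C

Comparing growth rates:
A = n² log(n) is O(n² log n)
D = 2ⁿ is O(2ⁿ)
B = 3ⁿ is O(3ⁿ)
C = n! is O(n!)

Therefore, the order from slowest to fastest is: A < D < B < C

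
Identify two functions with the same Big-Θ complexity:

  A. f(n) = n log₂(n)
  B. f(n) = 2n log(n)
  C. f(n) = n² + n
A and B

Examining each function:
  A. n log₂(n) is O(n log n)
  B. 2n log(n) is O(n log n)
  C. n² + n is O(n²)

Functions A and B both have the same complexity class.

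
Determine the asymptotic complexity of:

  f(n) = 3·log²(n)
O(log² n)

The dominant term in 3·log²(n) is 3·log²(n), which is Θ(log² n).
Constants are absorbed, so the tightest bound is O(log² n).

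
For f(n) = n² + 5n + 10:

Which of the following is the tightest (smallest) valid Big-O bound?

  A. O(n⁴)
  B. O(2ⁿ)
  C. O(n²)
C

f(n) = n² + 5n + 10 is O(n²).
All listed options are valid Big-O bounds (upper bounds),
but O(n²) is the tightest (smallest valid bound).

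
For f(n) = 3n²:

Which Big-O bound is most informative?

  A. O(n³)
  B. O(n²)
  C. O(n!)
B

f(n) = 3n² is O(n²).
All listed options are valid Big-O bounds (upper bounds),
but O(n²) is the tightest (smallest valid bound).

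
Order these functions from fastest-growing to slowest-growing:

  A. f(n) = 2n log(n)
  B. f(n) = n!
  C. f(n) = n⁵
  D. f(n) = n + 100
B > C > A > D

Comparing growth rates:
B = n! is O(n!)
C = n⁵ is O(n⁵)
A = 2n log(n) is O(n log n)
D = n + 100 is O(n)

Therefore, the order from fastest to slowest is: B > C > A > D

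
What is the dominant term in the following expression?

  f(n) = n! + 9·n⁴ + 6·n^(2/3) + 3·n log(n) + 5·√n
n!

Looking at each term:
  - n! is O(n!)
  - 9·n⁴ is O(n⁴)
  - 6·n^(2/3) is O(n^(2/3))
  - 3·n log(n) is O(n log n)
  - 5·√n is O(√n)

The term n! (O(n!)) grows fastest and dominates all others.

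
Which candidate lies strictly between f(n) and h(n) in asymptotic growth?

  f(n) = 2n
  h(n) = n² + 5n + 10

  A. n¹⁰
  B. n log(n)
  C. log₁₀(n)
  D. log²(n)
B

We need g(n) with 2n = o(g(n)) and g(n) = o(n² + 5n + 10), i.e. O(n) ≺ g ≺ O(n²).
Check each option:
  A. n¹⁰ — O(n¹⁰) does not grow strictly slower than h(n)
  B. n log(n) — O(n log n) is strictly between O(n) and O(n²) ✓
  C. log₁₀(n) — O(log n) does not grow strictly faster than f(n)
  D. log²(n) — O(log² n) does not grow strictly faster than f(n)

Only option B (n log(n)) lies strictly between.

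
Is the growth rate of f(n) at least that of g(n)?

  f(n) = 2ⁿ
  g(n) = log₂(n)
True

f(n) = 2ⁿ is O(2ⁿ), and g(n) = log₂(n) is O(log n).
Since O(2ⁿ) grows at least as fast as O(log n), f(n) = Ω(g(n)) is true.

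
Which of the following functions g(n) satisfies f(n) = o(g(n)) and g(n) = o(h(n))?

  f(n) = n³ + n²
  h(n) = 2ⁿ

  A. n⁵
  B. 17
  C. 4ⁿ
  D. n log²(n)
A

We need g(n) with n³ + n² = o(g(n)) and g(n) = o(2ⁿ), i.e. O(n³) ≺ g ≺ O(2ⁿ).
Check each option:
  A. n⁵ — O(n⁵) is strictly between O(n³) and O(2ⁿ) ✓
  B. 17 — O(1) does not grow strictly faster than f(n)
  C. 4ⁿ — O(4ⁿ) does not grow strictly slower than h(n)
  D. n log²(n) — O(n log² n) does not grow strictly faster than f(n)

Only option A (n⁵) lies strictly between.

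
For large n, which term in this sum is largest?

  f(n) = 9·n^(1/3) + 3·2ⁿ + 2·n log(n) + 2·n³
3·2ⁿ

Looking at each term:
  - 9·n^(1/3) is O(n^(1/3))
  - 3·2ⁿ is O(2ⁿ)
  - 2·n log(n) is O(n log n)
  - 2·n³ is O(n³)

The term 3·2ⁿ (O(2ⁿ)) grows fastest and dominates all others.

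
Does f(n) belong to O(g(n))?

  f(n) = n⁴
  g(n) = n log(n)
False

f(n) = n⁴ is O(n⁴), and g(n) = n log(n) is O(n log n).
Since O(n⁴) grows faster than O(n log n), f(n) = O(g(n)) is false.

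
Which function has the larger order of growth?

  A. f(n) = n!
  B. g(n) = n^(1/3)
A

f(n) = n! is O(n!), while g(n) = n^(1/3) is O(n^(1/3)).
Since O(n!) grows faster than O(n^(1/3)), f(n) dominates.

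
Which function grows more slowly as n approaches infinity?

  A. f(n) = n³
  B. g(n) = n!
A

f(n) = n³ is O(n³), while g(n) = n! is O(n!).
Since O(n³) grows slower than O(n!), f(n) is dominated.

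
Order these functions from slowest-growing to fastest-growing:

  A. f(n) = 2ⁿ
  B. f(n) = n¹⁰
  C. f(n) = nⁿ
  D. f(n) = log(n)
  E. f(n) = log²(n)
D < E < B < A < C

Comparing growth rates:
D = log(n) is O(log n)
E = log²(n) is O(log² n)
B = n¹⁰ is O(n¹⁰)
A = 2ⁿ is O(2ⁿ)
C = nⁿ is O(nⁿ)

Therefore, the order from slowest to fastest is: D < E < B < A < C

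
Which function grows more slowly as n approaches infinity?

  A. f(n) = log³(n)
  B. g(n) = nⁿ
A

f(n) = log³(n) is O(log³ n), while g(n) = nⁿ is O(nⁿ).
Since O(log³ n) grows slower than O(nⁿ), f(n) is dominated.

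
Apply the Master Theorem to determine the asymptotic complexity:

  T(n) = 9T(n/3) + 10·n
Θ(n²)

Master Theorem: a = 9, b = 3, f(n) = 10·n.
Compute the critical exponent d = log₃(9) = 2.
Compare f(n) = Θ(n) against n^d:
  k = 1 < d = 2, so f(n) = O(n^(d-ε)) — Case 1.
  The recursion cost dominates: T(n) = Θ(n^d) = Θ(n²).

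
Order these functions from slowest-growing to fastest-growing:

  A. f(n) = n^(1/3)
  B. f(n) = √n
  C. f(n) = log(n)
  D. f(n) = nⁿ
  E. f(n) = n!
C < A < B < E < D

Comparing growth rates:
C = log(n) is O(log n)
A = n^(1/3) is O(n^(1/3))
B = √n is O(√n)
E = n! is O(n!)
D = nⁿ is O(nⁿ)

Therefore, the order from slowest to fastest is: C < A < B < E < D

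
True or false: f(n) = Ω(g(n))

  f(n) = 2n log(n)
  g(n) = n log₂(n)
True

f(n) = 2n log(n) and g(n) = n log₂(n) are both O(n log n).
Big-Ω permits equal growth rates (f ≥ c·g for some c > 0), so f(n) = Ω(g(n)) is true.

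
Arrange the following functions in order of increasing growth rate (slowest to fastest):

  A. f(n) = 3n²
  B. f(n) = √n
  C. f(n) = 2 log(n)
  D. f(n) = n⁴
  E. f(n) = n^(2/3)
C < B < E < A < D

Comparing growth rates:
C = 2 log(n) is O(log n)
B = √n is O(√n)
E = n^(2/3) is O(n^(2/3))
A = 3n² is O(n²)
D = n⁴ is O(n⁴)

Therefore, the order from slowest to fastest is: C < B < E < A < D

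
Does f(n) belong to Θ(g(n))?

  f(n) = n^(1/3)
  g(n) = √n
False

f(n) = n^(1/3) is O(n^(1/3)), and g(n) = √n is O(√n).
Since they have different growth rates, f(n) = Θ(g(n)) is false.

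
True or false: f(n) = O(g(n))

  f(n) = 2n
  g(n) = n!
True

f(n) = 2n is O(n), and g(n) = n! is O(n!).
Since O(n) ⊆ O(n!) (f grows no faster than g), f(n) = O(g(n)) is true.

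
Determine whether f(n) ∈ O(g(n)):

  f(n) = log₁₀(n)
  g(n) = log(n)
True

f(n) = log₁₀(n) and g(n) = log(n) are both O(log n).
Big-O permits equal growth rates (f ≤ c·g for some c), so f(n) = O(g(n)) is true.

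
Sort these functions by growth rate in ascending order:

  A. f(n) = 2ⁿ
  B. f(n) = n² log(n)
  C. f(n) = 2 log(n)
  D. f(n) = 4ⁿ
C < B < A < D

Comparing growth rates:
C = 2 log(n) is O(log n)
B = n² log(n) is O(n² log n)
A = 2ⁿ is O(2ⁿ)
D = 4ⁿ is O(4ⁿ)

Therefore, the order from slowest to fastest is: C < B < A < D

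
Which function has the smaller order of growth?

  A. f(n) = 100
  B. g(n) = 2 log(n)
A

f(n) = 100 is O(1), while g(n) = 2 log(n) is O(log n).
Since O(1) grows slower than O(log n), f(n) is dominated.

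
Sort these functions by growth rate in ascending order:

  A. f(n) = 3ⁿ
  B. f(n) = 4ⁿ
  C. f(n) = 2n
C < A < B

Comparing growth rates:
C = 2n is O(n)
A = 3ⁿ is O(3ⁿ)
B = 4ⁿ is O(4ⁿ)

Therefore, the order from slowest to fastest is: C < A < B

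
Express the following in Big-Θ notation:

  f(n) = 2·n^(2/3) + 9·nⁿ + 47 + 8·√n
Θ(nⁿ)

Order the terms by growth rate: 47 ≺ 8·√n ≺ 2·n^(2/3) ≺ 9·nⁿ.
The fastest-growing term 9·nⁿ dominates as n → ∞; dropping its constant factor gives Θ(nⁿ).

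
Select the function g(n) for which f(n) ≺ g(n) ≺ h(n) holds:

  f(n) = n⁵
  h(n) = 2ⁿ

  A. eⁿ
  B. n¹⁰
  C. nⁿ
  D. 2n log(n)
B

We need g(n) with n⁵ = o(g(n)) and g(n) = o(2ⁿ), i.e. O(n⁵) ≺ g ≺ O(2ⁿ).
Check each option:
  A. eⁿ — O(eⁿ) does not grow strictly slower than h(n)
  B. n¹⁰ — O(n¹⁰) is strictly between O(n⁵) and O(2ⁿ) ✓
  C. nⁿ — O(nⁿ) does not grow strictly slower than h(n)
  D. 2n log(n) — O(n log n) does not grow strictly faster than f(n)

Only option B (n¹⁰) lies strictly between.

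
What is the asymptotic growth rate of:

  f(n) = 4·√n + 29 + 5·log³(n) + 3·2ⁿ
Θ(2ⁿ)

Order the terms by growth rate: 29 ≺ 5·log³(n) ≺ 4·√n ≺ 3·2ⁿ.
The fastest-growing term 3·2ⁿ dominates as n → ∞; dropping its constant factor gives Θ(2ⁿ).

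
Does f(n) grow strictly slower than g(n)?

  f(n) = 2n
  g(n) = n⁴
True

f(n) = 2n is O(n), and g(n) = n⁴ is O(n⁴).
Since O(n) grows strictly slower than O(n⁴), f(n) = o(g(n)) is true.
This means lim(n→∞) f(n)/g(n) = 0.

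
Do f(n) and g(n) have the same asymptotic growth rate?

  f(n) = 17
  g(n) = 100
True

f(n) = 17 and g(n) = 100 are both O(1).
Since they have the same asymptotic growth rate, f(n) = Θ(g(n)) is true.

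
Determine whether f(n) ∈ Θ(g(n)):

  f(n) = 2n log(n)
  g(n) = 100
False

f(n) = 2n log(n) is O(n log n), and g(n) = 100 is O(1).
Since they have different growth rates, f(n) = Θ(g(n)) is false.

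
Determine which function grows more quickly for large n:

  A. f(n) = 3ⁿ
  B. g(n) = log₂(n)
A

f(n) = 3ⁿ is O(3ⁿ), while g(n) = log₂(n) is O(log n).
Since O(3ⁿ) grows faster than O(log n), f(n) dominates.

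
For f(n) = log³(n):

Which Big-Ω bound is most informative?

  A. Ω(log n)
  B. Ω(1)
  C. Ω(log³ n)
C

f(n) = log³(n) is Ω(log³ n).
All listed options are valid Big-Ω bounds (lower bounds),
but Ω(log³ n) is the tightest (largest valid bound).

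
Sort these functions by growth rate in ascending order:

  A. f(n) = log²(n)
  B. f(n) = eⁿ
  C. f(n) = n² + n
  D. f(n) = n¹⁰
A < C < D < B

Comparing growth rates:
A = log²(n) is O(log² n)
C = n² + n is O(n²)
D = n¹⁰ is O(n¹⁰)
B = eⁿ is O(eⁿ)

Therefore, the order from slowest to fastest is: A < C < D < B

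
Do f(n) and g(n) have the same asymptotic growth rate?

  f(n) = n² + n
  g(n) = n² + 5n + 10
True

f(n) = n² + n and g(n) = n² + 5n + 10 are both O(n²).
Since they have the same asymptotic growth rate, f(n) = Θ(g(n)) is true.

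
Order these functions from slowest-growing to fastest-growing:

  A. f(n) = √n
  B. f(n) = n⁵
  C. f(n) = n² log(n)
A < C < B

Comparing growth rates:
A = √n is O(√n)
C = n² log(n) is O(n² log n)
B = n⁵ is O(n⁵)

Therefore, the order from slowest to fastest is: A < C < B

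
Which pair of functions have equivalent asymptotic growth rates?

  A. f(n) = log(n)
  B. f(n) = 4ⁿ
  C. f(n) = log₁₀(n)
A and C

Examining each function:
  A. log(n) is O(log n)
  B. 4ⁿ is O(4ⁿ)
  C. log₁₀(n) is O(log n)

Functions A and C both have the same complexity class.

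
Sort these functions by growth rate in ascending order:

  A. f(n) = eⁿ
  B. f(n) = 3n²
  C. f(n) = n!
B < A < C

Comparing growth rates:
B = 3n² is O(n²)
A = eⁿ is O(eⁿ)
C = n! is O(n!)

Therefore, the order from slowest to fastest is: B < A < C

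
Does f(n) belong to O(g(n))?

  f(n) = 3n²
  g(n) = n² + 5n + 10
True

f(n) = 3n² and g(n) = n² + 5n + 10 are both O(n²).
Big-O permits equal growth rates (f ≤ c·g for some c), so f(n) = O(g(n)) is true.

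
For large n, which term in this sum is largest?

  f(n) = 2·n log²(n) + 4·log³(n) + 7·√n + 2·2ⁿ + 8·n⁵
2·2ⁿ

Looking at each term:
  - 2·n log²(n) is O(n log² n)
  - 4·log³(n) is O(log³ n)
  - 7·√n is O(√n)
  - 2·2ⁿ is O(2ⁿ)
  - 8·n⁵ is O(n⁵)

The term 2·2ⁿ (O(2ⁿ)) grows fastest and dominates all others.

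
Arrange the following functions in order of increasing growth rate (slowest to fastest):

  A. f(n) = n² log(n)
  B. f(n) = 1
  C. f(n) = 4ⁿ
B < A < C

Comparing growth rates:
B = 1 is O(1)
A = n² log(n) is O(n² log n)
C = 4ⁿ is O(4ⁿ)

Therefore, the order from slowest to fastest is: B < A < C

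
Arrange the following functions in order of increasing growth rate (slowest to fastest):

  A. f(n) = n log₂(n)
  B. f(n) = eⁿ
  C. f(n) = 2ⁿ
A < C < B

Comparing growth rates:
A = n log₂(n) is O(n log n)
C = 2ⁿ is O(2ⁿ)
B = eⁿ is O(eⁿ)

Therefore, the order from slowest to fastest is: A < C < B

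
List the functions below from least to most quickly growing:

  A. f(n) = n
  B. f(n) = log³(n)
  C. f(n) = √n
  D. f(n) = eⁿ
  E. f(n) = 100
E < B < C < A < D

Comparing growth rates:
E = 100 is O(1)
B = log³(n) is O(log³ n)
C = √n is O(√n)
A = n is O(n)
D = eⁿ is O(eⁿ)

Therefore, the order from slowest to fastest is: E < B < C < A < D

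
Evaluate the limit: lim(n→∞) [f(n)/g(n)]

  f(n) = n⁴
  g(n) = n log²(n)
∞

Since n⁴ (O(n⁴)) grows faster than n log²(n) (O(n log² n)),
the ratio f(n)/g(n) → ∞ as n → ∞.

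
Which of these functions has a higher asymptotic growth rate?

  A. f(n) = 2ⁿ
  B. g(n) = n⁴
A

f(n) = 2ⁿ is O(2ⁿ), while g(n) = n⁴ is O(n⁴).
Since O(2ⁿ) grows faster than O(n⁴), f(n) dominates.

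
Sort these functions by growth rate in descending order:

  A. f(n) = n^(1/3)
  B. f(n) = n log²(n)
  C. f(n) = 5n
B > C > A

Comparing growth rates:
B = n log²(n) is O(n log² n)
C = 5n is O(n)
A = n^(1/3) is O(n^(1/3))

Therefore, the order from fastest to slowest is: B > C > A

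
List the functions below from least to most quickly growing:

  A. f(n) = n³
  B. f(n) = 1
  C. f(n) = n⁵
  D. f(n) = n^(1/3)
B < D < A < C

Comparing growth rates:
B = 1 is O(1)
D = n^(1/3) is O(n^(1/3))
A = n³ is O(n³)
C = n⁵ is O(n⁵)

Therefore, the order from slowest to fastest is: B < D < A < C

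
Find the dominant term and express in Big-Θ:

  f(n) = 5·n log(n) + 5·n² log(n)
Θ(n² log n)

Order the terms by growth rate: 5·n log(n) ≺ 5·n² log(n).
The fastest-growing term 5·n² log(n) dominates as n → ∞; dropping its constant factor gives Θ(n² log n).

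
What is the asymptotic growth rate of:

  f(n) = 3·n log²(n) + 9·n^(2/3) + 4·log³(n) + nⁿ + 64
Θ(nⁿ)

Order the terms by growth rate: 64 ≺ 4·log³(n) ≺ 9·n^(2/3) ≺ 3·n log²(n) ≺ nⁿ.
The fastest-growing term nⁿ dominates as n → ∞; dropping its constant factor gives Θ(nⁿ).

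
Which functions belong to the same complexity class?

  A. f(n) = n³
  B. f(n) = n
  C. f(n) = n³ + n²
A and C

Examining each function:
  A. n³ is O(n³)
  B. n is O(n)
  C. n³ + n² is O(n³)

Functions A and C both have the same complexity class.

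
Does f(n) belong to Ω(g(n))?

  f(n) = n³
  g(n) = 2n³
True

f(n) = n³ and g(n) = 2n³ are both O(n³).
Big-Ω permits equal growth rates (f ≥ c·g for some c > 0), so f(n) = Ω(g(n)) is true.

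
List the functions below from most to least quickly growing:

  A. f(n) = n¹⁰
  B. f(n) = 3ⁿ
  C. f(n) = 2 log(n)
B > A > C

Comparing growth rates:
B = 3ⁿ is O(3ⁿ)
A = n¹⁰ is O(n¹⁰)
C = 2 log(n) is O(log n)

Therefore, the order from fastest to slowest is: B > A > C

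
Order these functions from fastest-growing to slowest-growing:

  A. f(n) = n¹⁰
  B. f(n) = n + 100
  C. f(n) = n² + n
A > C > B

Comparing growth rates:
A = n¹⁰ is O(n¹⁰)
C = n² + n is O(n²)
B = n + 100 is O(n)

Therefore, the order from fastest to slowest is: A > C > B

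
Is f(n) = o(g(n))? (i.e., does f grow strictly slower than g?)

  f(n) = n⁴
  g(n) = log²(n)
False

f(n) = n⁴ is O(n⁴), and g(n) = log²(n) is O(log² n).
Since O(n⁴) grows faster than or equal to O(log² n), f(n) = o(g(n)) is false.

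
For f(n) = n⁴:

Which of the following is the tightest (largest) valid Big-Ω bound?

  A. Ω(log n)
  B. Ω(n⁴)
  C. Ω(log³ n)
B

f(n) = n⁴ is Ω(n⁴).
All listed options are valid Big-Ω bounds (lower bounds),
but Ω(n⁴) is the tightest (largest valid bound).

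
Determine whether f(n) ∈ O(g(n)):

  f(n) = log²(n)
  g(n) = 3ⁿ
True

f(n) = log²(n) is O(log² n), and g(n) = 3ⁿ is O(3ⁿ).
Since O(log² n) ⊆ O(3ⁿ) (f grows no faster than g), f(n) = O(g(n)) is true.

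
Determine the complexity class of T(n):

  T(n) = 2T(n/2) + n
Θ(n log n)

Master Theorem: a = 2, b = 2, f(n) = n.
Compute the critical exponent d = log₂(2) = 1.
Compare f(n) = Θ(n) against n^d:
  k = 1 = d, so f(n) = Θ(n^d) — Case 2.
  Work is balanced across levels: T(n) = Θ(n^d log n) = Θ(n log n).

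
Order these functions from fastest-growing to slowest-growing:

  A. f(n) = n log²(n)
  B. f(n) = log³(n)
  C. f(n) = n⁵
C > A > B

Comparing growth rates:
C = n⁵ is O(n⁵)
A = n log²(n) is O(n log² n)
B = log³(n) is O(log³ n)

Therefore, the order from fastest to slowest is: C > A > B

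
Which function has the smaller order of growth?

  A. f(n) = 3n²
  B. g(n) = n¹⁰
A

f(n) = 3n² is O(n²), while g(n) = n¹⁰ is O(n¹⁰).
Since O(n²) grows slower than O(n¹⁰), f(n) is dominated.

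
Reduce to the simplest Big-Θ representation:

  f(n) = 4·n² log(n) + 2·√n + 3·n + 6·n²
Θ(n² log n)

Order the terms by growth rate: 2·√n ≺ 3·n ≺ 6·n² ≺ 4·n² log(n).
The fastest-growing term 4·n² log(n) dominates as n → ∞; dropping its constant factor gives Θ(n² log n).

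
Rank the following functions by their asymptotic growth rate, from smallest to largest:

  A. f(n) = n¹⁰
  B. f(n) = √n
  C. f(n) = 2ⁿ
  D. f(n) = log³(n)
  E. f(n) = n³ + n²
D < B < E < A < C

Comparing growth rates:
D = log³(n) is O(log³ n)
B = √n is O(√n)
E = n³ + n² is O(n³)
A = n¹⁰ is O(n¹⁰)
C = 2ⁿ is O(2ⁿ)

Therefore, the order from slowest to fastest is: D < B < E < A < C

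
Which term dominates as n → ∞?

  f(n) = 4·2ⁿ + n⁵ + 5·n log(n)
4·2ⁿ

Looking at each term:
  - 4·2ⁿ is O(2ⁿ)
  - n⁵ is O(n⁵)
  - 5·n log(n) is O(n log n)

The term 4·2ⁿ (O(2ⁿ)) grows fastest and dominates all others.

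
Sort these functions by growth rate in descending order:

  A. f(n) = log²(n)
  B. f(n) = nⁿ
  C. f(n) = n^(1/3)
B > C > A

Comparing growth rates:
B = nⁿ is O(nⁿ)
C = n^(1/3) is O(n^(1/3))
A = log²(n) is O(log² n)

Therefore, the order from fastest to slowest is: B > C > A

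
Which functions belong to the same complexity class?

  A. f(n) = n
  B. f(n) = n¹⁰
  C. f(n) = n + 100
A and C

Examining each function:
  A. n is O(n)
  B. n¹⁰ is O(n¹⁰)
  C. n + 100 is O(n)

Functions A and C both have the same complexity class.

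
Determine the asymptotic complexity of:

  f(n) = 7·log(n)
O(log n)

The dominant term in 7·log(n) is 7·log(n), which is Θ(log n).
Constants are absorbed, so the tightest bound is O(log n).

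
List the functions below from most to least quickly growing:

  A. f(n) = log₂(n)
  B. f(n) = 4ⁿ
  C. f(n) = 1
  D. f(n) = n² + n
B > D > A > C

Comparing growth rates:
B = 4ⁿ is O(4ⁿ)
D = n² + n is O(n²)
A = log₂(n) is O(log n)
C = 1 is O(1)

Therefore, the order from fastest to slowest is: B > D > A > C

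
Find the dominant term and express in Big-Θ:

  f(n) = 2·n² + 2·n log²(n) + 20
Θ(n²)

Order the terms by growth rate: 20 ≺ 2·n log²(n) ≺ 2·n².
The fastest-growing term 2·n² dominates as n → ∞; dropping its constant factor gives Θ(n²).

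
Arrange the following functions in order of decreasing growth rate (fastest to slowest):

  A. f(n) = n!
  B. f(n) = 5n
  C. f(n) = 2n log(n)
A > C > B

Comparing growth rates:
A = n! is O(n!)
C = 2n log(n) is O(n log n)
B = 5n is O(n)

Therefore, the order from fastest to slowest is: A > C > B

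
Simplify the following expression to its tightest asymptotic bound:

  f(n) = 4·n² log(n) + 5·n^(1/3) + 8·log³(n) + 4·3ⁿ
Θ(3ⁿ)

Order the terms by growth rate: 8·log³(n) ≺ 5·n^(1/3) ≺ 4·n² log(n) ≺ 4·3ⁿ.
The fastest-growing term 4·3ⁿ dominates as n → ∞; dropping its constant factor gives Θ(3ⁿ).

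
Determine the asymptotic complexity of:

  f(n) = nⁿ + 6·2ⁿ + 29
O(nⁿ)

The dominant term in nⁿ + 6·2ⁿ + 29 is nⁿ, which is Θ(nⁿ).
Lower-order terms (6·2ⁿ, 29) are asymptotically negligible.
Constants are absorbed, so the tightest bound is O(nⁿ).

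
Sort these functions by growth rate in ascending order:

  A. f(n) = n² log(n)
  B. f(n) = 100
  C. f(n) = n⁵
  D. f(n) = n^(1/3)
B < D < A < C

Comparing growth rates:
B = 100 is O(1)
D = n^(1/3) is O(n^(1/3))
A = n² log(n) is O(n² log n)
C = n⁵ is O(n⁵)

Therefore, the order from slowest to fastest is: B < D < A < C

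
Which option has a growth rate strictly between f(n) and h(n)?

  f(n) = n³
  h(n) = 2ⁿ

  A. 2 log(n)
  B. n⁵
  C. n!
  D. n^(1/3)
B

We need g(n) with n³ = o(g(n)) and g(n) = o(2ⁿ), i.e. O(n³) ≺ g ≺ O(2ⁿ).
Check each option:
  A. 2 log(n) — O(log n) does not grow strictly faster than f(n)
  B. n⁵ — O(n⁵) is strictly between O(n³) and O(2ⁿ) ✓
  C. n! — O(n!) does not grow strictly slower than h(n)
  D. n^(1/3) — O(n^(1/3)) does not grow strictly faster than f(n)

Only option B (n⁵) lies strictly between.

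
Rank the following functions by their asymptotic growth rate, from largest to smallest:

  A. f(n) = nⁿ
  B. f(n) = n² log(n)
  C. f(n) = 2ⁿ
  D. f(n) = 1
A > C > B > D

Comparing growth rates:
A = nⁿ is O(nⁿ)
C = 2ⁿ is O(2ⁿ)
B = n² log(n) is O(n² log n)
D = 1 is O(1)

Therefore, the order from fastest to slowest is: A > C > B > D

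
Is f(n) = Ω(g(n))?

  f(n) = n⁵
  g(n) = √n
True

f(n) = n⁵ is O(n⁵), and g(n) = √n is O(√n).
Since O(n⁵) grows at least as fast as O(√n), f(n) = Ω(g(n)) is true.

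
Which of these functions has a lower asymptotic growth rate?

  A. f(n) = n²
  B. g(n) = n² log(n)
A

f(n) = n² is O(n²), while g(n) = n² log(n) is O(n² log n).
Since O(n²) grows slower than O(n² log n), f(n) is dominated.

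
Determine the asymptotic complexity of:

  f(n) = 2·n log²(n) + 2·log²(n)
O(n log² n)

The dominant term in 2·n log²(n) + 2·log²(n) is 2·n log²(n), which is Θ(n log² n).
Lower-order terms (2·log²(n)) are asymptotically negligible.
Constants are absorbed, so the tightest bound is O(n log² n).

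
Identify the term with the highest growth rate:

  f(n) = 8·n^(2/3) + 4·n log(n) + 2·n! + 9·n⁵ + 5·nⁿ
5·nⁿ

Looking at each term:
  - 8·n^(2/3) is O(n^(2/3))
  - 4·n log(n) is O(n log n)
  - 2·n! is O(n!)
  - 9·n⁵ is O(n⁵)
  - 5·nⁿ is O(nⁿ)

The term 5·nⁿ (O(nⁿ)) grows fastest and dominates all others.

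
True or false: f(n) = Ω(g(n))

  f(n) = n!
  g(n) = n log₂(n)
True

f(n) = n! is O(n!), and g(n) = n log₂(n) is O(n log n).
Since O(n!) grows at least as fast as O(n log n), f(n) = Ω(g(n)) is true.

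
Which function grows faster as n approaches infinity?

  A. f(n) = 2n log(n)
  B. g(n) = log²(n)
A

f(n) = 2n log(n) is O(n log n), while g(n) = log²(n) is O(log² n).
Since O(n log n) grows faster than O(log² n), f(n) dominates.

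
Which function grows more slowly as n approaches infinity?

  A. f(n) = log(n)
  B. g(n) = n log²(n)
A

f(n) = log(n) is O(log n), while g(n) = n log²(n) is O(n log² n).
Since O(log n) grows slower than O(n log² n), f(n) is dominated.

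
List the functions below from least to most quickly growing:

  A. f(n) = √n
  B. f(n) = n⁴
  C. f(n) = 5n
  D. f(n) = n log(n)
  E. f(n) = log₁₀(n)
E < A < C < D < B

Comparing growth rates:
E = log₁₀(n) is O(log n)
A = √n is O(√n)
C = 5n is O(n)
D = n log(n) is O(n log n)
B = n⁴ is O(n⁴)

Therefore, the order from slowest to fastest is: E < A < C < D < B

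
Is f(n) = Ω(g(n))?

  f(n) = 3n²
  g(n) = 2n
True

f(n) = 3n² is O(n²), and g(n) = 2n is O(n).
Since O(n²) grows at least as fast as O(n), f(n) = Ω(g(n)) is true.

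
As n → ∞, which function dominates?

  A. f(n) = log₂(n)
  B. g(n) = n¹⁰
B

f(n) = log₂(n) is O(log n), while g(n) = n¹⁰ is O(n¹⁰).
Since O(n¹⁰) grows faster than O(log n), g(n) dominates.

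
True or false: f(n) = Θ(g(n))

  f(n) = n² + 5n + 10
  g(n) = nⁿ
False

f(n) = n² + 5n + 10 is O(n²), and g(n) = nⁿ is O(nⁿ).
Since they have different growth rates, f(n) = Θ(g(n)) is false.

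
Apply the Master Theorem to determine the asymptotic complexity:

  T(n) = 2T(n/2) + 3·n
Θ(n log n)

Master Theorem: a = 2, b = 2, f(n) = 3·n.
Compute the critical exponent d = log₂(2) = 1.
Compare f(n) = Θ(n) against n^d:
  k = 1 = d, so f(n) = Θ(n^d) — Case 2.
  Work is balanced across levels: T(n) = Θ(n^d log n) = Θ(n log n).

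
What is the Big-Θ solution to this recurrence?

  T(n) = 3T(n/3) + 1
Θ(n)

Master Theorem: a = 3, b = 3, f(n) = 1.
Compute the critical exponent d = log₃(3) = 1.
Compare f(n) = Θ(1) against n^d:
  k = 0 < d = 1, so f(n) = O(n^(d-ε)) — Case 1.
  The recursion cost dominates: T(n) = Θ(n^d) = Θ(n).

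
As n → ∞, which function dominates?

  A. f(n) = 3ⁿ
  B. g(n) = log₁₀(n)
A

f(n) = 3ⁿ is O(3ⁿ), while g(n) = log₁₀(n) is O(log n).
Since O(3ⁿ) grows faster than O(log n), f(n) dominates.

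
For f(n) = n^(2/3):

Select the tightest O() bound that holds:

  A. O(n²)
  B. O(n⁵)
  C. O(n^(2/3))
C

f(n) = n^(2/3) is O(n^(2/3)).
All listed options are valid Big-O bounds (upper bounds),
but O(n^(2/3)) is the tightest (smallest valid bound).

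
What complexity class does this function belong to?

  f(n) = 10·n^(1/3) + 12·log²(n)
O(n^(1/3))

The dominant term in 10·n^(1/3) + 12·log²(n) is 10·n^(1/3), which is Θ(n^(1/3)).
Lower-order terms (12·log²(n)) are asymptotically negligible.
Constants are absorbed, so the tightest bound is O(n^(1/3)).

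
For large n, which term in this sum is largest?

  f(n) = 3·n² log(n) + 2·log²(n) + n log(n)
3·n² log(n)

Looking at each term:
  - 3·n² log(n) is O(n² log n)
  - 2·log²(n) is O(log² n)
  - n log(n) is O(n log n)

The term 3·n² log(n) (O(n² log n)) grows fastest and dominates all others.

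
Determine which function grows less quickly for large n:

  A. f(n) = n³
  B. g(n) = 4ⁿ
A

f(n) = n³ is O(n³), while g(n) = 4ⁿ is O(4ⁿ).
Since O(n³) grows slower than O(4ⁿ), f(n) is dominated.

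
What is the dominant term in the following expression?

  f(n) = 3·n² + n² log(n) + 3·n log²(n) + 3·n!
3·n!

Looking at each term:
  - 3·n² is O(n²)
  - n² log(n) is O(n² log n)
  - 3·n log²(n) is O(n log² n)
  - 3·n! is O(n!)

The term 3·n! (O(n!)) grows fastest and dominates all others.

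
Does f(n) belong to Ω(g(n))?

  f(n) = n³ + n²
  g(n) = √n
True

f(n) = n³ + n² is O(n³), and g(n) = √n is O(√n).
Since O(n³) grows at least as fast as O(√n), f(n) = Ω(g(n)) is true.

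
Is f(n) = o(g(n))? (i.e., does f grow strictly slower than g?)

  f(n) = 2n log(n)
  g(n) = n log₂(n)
False

f(n) = 2n log(n) is O(n log n), and g(n) = n log₂(n) is O(n log n).
Since they have the same growth rate, f(n) = o(g(n)) is false.
(f = o(g) requires f to grow strictly slower, not equal.)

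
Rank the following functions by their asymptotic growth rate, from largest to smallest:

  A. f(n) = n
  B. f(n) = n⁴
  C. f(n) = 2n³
B > C > A

Comparing growth rates:
B = n⁴ is O(n⁴)
C = 2n³ is O(n³)
A = n is O(n)

Therefore, the order from fastest to slowest is: B > C > A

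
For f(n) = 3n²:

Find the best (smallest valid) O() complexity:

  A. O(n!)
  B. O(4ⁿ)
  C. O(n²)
C

f(n) = 3n² is O(n²).
All listed options are valid Big-O bounds (upper bounds),
but O(n²) is the tightest (smallest valid bound).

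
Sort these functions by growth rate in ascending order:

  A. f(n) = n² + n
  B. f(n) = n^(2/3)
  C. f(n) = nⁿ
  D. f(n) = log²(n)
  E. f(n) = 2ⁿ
D < B < A < E < C

Comparing growth rates:
D = log²(n) is O(log² n)
B = n^(2/3) is O(n^(2/3))
A = n² + n is O(n²)
E = 2ⁿ is O(2ⁿ)
C = nⁿ is O(nⁿ)

Therefore, the order from slowest to fastest is: D < B < A < E < C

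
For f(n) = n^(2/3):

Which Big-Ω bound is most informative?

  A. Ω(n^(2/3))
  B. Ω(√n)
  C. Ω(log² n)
A

f(n) = n^(2/3) is Ω(n^(2/3)).
All listed options are valid Big-Ω bounds (lower bounds),
but Ω(n^(2/3)) is the tightest (largest valid bound).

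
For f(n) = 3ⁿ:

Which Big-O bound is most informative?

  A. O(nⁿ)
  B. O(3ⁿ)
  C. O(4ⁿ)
B

f(n) = 3ⁿ is O(3ⁿ).
All listed options are valid Big-O bounds (upper bounds),
but O(3ⁿ) is the tightest (smallest valid bound).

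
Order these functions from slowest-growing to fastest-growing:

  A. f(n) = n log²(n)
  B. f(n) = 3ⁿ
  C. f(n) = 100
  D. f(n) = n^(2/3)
C < D < A < B

Comparing growth rates:
C = 100 is O(1)
D = n^(2/3) is O(n^(2/3))
A = n log²(n) is O(n log² n)
B = 3ⁿ is O(3ⁿ)

Therefore, the order from slowest to fastest is: C < D < A < B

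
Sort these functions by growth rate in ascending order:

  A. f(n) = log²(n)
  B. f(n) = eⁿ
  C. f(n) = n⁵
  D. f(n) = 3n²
A < D < C < B

Comparing growth rates:
A = log²(n) is O(log² n)
D = 3n² is O(n²)
C = n⁵ is O(n⁵)
B = eⁿ is O(eⁿ)

Therefore, the order from slowest to fastest is: A < D < C < B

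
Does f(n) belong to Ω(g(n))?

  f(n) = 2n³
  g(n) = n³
True

f(n) = 2n³ and g(n) = n³ are both O(n³).
Big-Ω permits equal growth rates (f ≥ c·g for some c > 0), so f(n) = Ω(g(n)) is true.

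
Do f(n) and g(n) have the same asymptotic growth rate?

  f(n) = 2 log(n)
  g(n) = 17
False

f(n) = 2 log(n) is O(log n), and g(n) = 17 is O(1).
Since they have different growth rates, f(n) = Θ(g(n)) is false.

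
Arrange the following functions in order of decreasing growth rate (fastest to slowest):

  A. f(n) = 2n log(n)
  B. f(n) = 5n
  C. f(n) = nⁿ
C > A > B

Comparing growth rates:
C = nⁿ is O(nⁿ)
A = 2n log(n) is O(n log n)
B = 5n is O(n)

Therefore, the order from fastest to slowest is: C > A > B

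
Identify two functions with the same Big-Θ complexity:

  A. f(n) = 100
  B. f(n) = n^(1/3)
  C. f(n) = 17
A and C

Examining each function:
  A. 100 is O(1)
  B. n^(1/3) is O(n^(1/3))
  C. 17 is O(1)

Functions A and C both have the same complexity class.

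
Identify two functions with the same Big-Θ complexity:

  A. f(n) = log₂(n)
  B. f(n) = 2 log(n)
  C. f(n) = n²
A and B

Examining each function:
  A. log₂(n) is O(log n)
  B. 2 log(n) is O(log n)
  C. n² is O(n²)

Functions A and B both have the same complexity class.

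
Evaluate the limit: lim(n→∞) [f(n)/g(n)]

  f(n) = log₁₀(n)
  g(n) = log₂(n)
log(2)/log(10)

Since log₁₀(n) and log₂(n) have the same growth rate (O(log n)),
the ratio converges to a constant: log(2)/log(10).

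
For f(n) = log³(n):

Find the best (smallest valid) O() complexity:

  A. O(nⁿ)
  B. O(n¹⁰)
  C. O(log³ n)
C

f(n) = log³(n) is O(log³ n).
All listed options are valid Big-O bounds (upper bounds),
but O(log³ n) is the tightest (smallest valid bound).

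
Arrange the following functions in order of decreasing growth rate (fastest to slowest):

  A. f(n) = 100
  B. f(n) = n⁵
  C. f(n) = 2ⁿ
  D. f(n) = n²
C > B > D > A

Comparing growth rates:
C = 2ⁿ is O(2ⁿ)
B = n⁵ is O(n⁵)
D = n² is O(n²)
A = 100 is O(1)

Therefore, the order from fastest to slowest is: C > B > D > A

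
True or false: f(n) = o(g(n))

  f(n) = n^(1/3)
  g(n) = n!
True

f(n) = n^(1/3) is O(n^(1/3)), and g(n) = n! is O(n!).
Since O(n^(1/3)) grows strictly slower than O(n!), f(n) = o(g(n)) is true.
This means lim(n→∞) f(n)/g(n) = 0.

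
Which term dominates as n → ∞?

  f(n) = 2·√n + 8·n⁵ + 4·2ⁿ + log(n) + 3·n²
4·2ⁿ

Looking at each term:
  - 2·√n is O(√n)
  - 8·n⁵ is O(n⁵)
  - 4·2ⁿ is O(2ⁿ)
  - log(n) is O(log n)
  - 3·n² is O(n²)

The term 4·2ⁿ (O(2ⁿ)) grows fastest and dominates all others.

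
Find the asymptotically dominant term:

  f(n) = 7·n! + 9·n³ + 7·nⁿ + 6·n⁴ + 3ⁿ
7·nⁿ

Looking at each term:
  - 7·n! is O(n!)
  - 9·n³ is O(n³)
  - 7·nⁿ is O(nⁿ)
  - 6·n⁴ is O(n⁴)
  - 3ⁿ is O(3ⁿ)

The term 7·nⁿ (O(nⁿ)) grows fastest and dominates all others.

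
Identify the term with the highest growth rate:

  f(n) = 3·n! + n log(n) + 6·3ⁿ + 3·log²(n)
3·n!

Looking at each term:
  - 3·n! is O(n!)
  - n log(n) is O(n log n)
  - 6·3ⁿ is O(3ⁿ)
  - 3·log²(n) is O(log² n)

The term 3·n! (O(n!)) grows fastest and dominates all others.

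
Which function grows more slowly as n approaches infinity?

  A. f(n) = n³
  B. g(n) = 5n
B

f(n) = n³ is O(n³), while g(n) = 5n is O(n).
Since O(n) grows slower than O(n³), g(n) is dominated.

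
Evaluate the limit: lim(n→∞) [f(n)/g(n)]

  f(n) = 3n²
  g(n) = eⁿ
0

Since 3n² (O(n²)) grows slower than eⁿ (O(eⁿ)),
the ratio f(n)/g(n) → 0 as n → ∞.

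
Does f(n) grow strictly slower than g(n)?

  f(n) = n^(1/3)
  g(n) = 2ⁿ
True

f(n) = n^(1/3) is O(n^(1/3)), and g(n) = 2ⁿ is O(2ⁿ).
Since O(n^(1/3)) grows strictly slower than O(2ⁿ), f(n) = o(g(n)) is true.
This means lim(n→∞) f(n)/g(n) = 0.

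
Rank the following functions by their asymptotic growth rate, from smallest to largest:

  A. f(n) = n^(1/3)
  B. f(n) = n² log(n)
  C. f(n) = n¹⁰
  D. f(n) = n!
A < B < C < D

Comparing growth rates:
A = n^(1/3) is O(n^(1/3))
B = n² log(n) is O(n² log n)
C = n¹⁰ is O(n¹⁰)
D = n! is O(n!)

Therefore, the order from slowest to fastest is: A < B < C < D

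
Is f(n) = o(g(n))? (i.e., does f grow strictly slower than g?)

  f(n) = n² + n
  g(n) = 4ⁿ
True

f(n) = n² + n is O(n²), and g(n) = 4ⁿ is O(4ⁿ).
Since O(n²) grows strictly slower than O(4ⁿ), f(n) = o(g(n)) is true.
This means lim(n→∞) f(n)/g(n) = 0.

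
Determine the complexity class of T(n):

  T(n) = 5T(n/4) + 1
Θ(n^log₄(5))

Master Theorem: a = 5, b = 4, f(n) = 1.
Compute the critical exponent d = log₄(5) = 1.161.
Compare f(n) = Θ(1) against n^d:
  k = 0 < d = 1.161, so f(n) = O(n^(d-ε)) — Case 1.
  The recursion cost dominates: T(n) = Θ(n^d) = Θ(n^log₄(5)).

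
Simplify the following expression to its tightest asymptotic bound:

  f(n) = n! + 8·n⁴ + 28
Θ(n!)

Order the terms by growth rate: 28 ≺ 8·n⁴ ≺ n!.
The fastest-growing term n! dominates as n → ∞; dropping its constant factor gives Θ(n!).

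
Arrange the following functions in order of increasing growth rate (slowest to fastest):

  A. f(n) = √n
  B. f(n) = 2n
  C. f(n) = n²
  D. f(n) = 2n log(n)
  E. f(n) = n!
A < B < D < C < E

Comparing growth rates:
A = √n is O(√n)
B = 2n is O(n)
D = 2n log(n) is O(n log n)
C = n² is O(n²)
E = n! is O(n!)

Therefore, the order from slowest to fastest is: A < B < D < C < E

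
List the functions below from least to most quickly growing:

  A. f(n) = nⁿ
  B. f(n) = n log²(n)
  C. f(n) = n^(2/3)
C < B < A

Comparing growth rates:
C = n^(2/3) is O(n^(2/3))
B = n log²(n) is O(n log² n)
A = nⁿ is O(nⁿ)

Therefore, the order from slowest to fastest is: C < B < A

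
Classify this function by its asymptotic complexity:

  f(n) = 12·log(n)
O(log n)

The dominant term in 12·log(n) is 12·log(n), which is Θ(log n).
Constants are absorbed, so the tightest bound is O(log n).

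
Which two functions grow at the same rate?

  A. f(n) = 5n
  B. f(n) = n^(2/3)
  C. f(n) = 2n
A and C

Examining each function:
  A. 5n is O(n)
  B. n^(2/3) is O(n^(2/3))
  C. 2n is O(n)

Functions A and C both have the same complexity class.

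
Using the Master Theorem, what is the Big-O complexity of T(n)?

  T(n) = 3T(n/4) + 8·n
Θ(n)

Master Theorem: a = 3, b = 4, f(n) = 8·n.
Compute the critical exponent d = log₄(3) = 0.792.
Compare f(n) = Θ(n) against n^d:
  k = 1 > d = 0.792, so f(n) = Ω(n^(d+ε)) — Case 3.
  Regularity: a·(n/b)^1/n^1 = a/b^1 = 3/4 < 1 ✓.
  The top-level work dominates: T(n) = Θ(f(n)) = Θ(n).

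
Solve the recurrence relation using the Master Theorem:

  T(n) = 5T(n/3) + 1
Θ(n^log₃(5))

Master Theorem: a = 5, b = 3, f(n) = 1.
Compute the critical exponent d = log₃(5) = 1.465.
Compare f(n) = Θ(1) against n^d:
  k = 0 < d = 1.465, so f(n) = O(n^(d-ε)) — Case 1.
  The recursion cost dominates: T(n) = Θ(n^d) = Θ(n^log₃(5)).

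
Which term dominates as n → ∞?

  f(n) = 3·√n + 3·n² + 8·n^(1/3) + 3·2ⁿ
3·2ⁿ

Looking at each term:
  - 3·√n is O(√n)
  - 3·n² is O(n²)
  - 8·n^(1/3) is O(n^(1/3))
  - 3·2ⁿ is O(2ⁿ)

The term 3·2ⁿ (O(2ⁿ)) grows fastest and dominates all others.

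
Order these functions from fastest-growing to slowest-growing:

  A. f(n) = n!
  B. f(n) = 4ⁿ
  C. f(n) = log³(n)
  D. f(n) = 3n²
A > B > D > C

Comparing growth rates:
A = n! is O(n!)
B = 4ⁿ is O(4ⁿ)
D = 3n² is O(n²)
C = log³(n) is O(log³ n)

Therefore, the order from fastest to slowest is: A > B > D > C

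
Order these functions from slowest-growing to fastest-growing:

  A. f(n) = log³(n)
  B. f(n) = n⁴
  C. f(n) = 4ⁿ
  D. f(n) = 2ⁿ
A < B < D < C

Comparing growth rates:
A = log³(n) is O(log³ n)
B = n⁴ is O(n⁴)
D = 2ⁿ is O(2ⁿ)
C = 4ⁿ is O(4ⁿ)

Therefore, the order from slowest to fastest is: A < B < D < C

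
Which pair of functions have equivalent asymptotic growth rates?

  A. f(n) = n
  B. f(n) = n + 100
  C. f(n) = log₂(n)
A and B

Examining each function:
  A. n is O(n)
  B. n + 100 is O(n)
  C. log₂(n) is O(log n)

Functions A and B both have the same complexity class.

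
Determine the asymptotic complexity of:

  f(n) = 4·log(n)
O(log n)

The dominant term in 4·log(n) is 4·log(n), which is Θ(log n).
Constants are absorbed, so the tightest bound is O(log n).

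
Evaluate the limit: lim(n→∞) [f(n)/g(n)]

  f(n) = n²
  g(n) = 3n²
1/3

Since n² and 3n² have the same growth rate (O(n²)),
the ratio converges to a constant: 1/3.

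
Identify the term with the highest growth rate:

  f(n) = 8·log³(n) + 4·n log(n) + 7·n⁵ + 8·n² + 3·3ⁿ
3·3ⁿ

Looking at each term:
  - 8·log³(n) is O(log³ n)
  - 4·n log(n) is O(n log n)
  - 7·n⁵ is O(n⁵)
  - 8·n² is O(n²)
  - 3·3ⁿ is O(3ⁿ)

The term 3·3ⁿ (O(3ⁿ)) grows fastest and dominates all others.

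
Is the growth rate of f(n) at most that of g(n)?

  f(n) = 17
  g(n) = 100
True

f(n) = 17 and g(n) = 100 are both O(1).
Big-O permits equal growth rates (f ≤ c·g for some c), so f(n) = O(g(n)) is true.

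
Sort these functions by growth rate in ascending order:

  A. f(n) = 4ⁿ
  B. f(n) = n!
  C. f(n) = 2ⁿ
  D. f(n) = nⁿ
C < A < B < D

Comparing growth rates:
C = 2ⁿ is O(2ⁿ)
A = 4ⁿ is O(4ⁿ)
B = n! is O(n!)
D = nⁿ is O(nⁿ)

Therefore, the order from slowest to fastest is: C < A < B < D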